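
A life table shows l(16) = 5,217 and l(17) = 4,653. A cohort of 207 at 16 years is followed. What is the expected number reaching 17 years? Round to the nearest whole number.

185

The relevant probability is 4,653/5,217 = 0.891892.
Expected number = 207 × 0.891892 = 185.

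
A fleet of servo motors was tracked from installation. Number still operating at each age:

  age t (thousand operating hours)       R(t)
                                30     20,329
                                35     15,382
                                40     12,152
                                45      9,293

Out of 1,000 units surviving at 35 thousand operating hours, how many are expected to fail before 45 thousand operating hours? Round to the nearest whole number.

The relevant probability is 1 − 9,293/15,382 = 0.395852.
Expected number = 1,000 × 0.395852 = 396.

396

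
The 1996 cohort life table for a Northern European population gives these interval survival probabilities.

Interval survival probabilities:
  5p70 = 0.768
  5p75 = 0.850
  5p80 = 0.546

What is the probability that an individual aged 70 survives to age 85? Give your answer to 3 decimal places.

0.356

15p70 = 0.768 × 0.850 × 0.546.
= 0.356429.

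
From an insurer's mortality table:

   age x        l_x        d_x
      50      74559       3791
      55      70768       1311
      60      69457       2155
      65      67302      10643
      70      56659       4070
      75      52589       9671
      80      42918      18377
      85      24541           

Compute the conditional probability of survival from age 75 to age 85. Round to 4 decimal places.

The conditional survival probability is l_85/l_75 = 24541/52589 = 0.466657.

0.4667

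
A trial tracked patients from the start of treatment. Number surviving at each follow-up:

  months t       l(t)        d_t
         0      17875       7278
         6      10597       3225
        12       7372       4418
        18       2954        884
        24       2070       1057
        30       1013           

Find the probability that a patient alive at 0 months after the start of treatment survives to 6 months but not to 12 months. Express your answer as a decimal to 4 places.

This is the probability of reaching 6 but not 12, conditional on being alive at 0: (l(6) − l(12)) / l(0).
= (10597 − 7372) / 17875 = 3225 / 17875 = 0.180420.

0.1804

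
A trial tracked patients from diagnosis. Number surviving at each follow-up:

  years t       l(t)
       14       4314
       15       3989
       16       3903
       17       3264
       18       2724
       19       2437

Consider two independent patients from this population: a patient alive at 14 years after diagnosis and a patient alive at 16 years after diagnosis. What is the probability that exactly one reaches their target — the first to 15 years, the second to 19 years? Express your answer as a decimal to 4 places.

0.3944

p₁ = l(15)/l(14) = 3989/4314 = 0.924664; p₂ = l(19)/l(16) = 2437/3903 = 0.624391.
P(exactly one) = p₁(1−p₂) + (1−p₁)p₂ = 0.347312 + 0.047039 = 0.394351.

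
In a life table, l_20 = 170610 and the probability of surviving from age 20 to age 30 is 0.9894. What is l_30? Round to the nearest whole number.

168802

l_30 = l_20 × p = 170610 × 0.9894 = 168802.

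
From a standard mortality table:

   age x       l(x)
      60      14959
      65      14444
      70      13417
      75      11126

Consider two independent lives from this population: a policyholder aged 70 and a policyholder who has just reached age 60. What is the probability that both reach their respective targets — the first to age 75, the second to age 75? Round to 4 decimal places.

0.6168

p₁ = l(75)/l(70) = 11126/13417 = 0.829246; p₂ = l(75)/l(60) = 11126/14959 = 0.743766.
P(both) = p₁ × p₂ = 0.829246 × 0.743766 = 0.616765.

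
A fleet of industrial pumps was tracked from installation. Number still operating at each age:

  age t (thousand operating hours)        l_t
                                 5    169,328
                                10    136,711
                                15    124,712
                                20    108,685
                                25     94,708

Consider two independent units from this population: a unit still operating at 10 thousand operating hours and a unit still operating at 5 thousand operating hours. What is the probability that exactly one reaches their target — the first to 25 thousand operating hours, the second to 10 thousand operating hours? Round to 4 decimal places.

0.3815

p₁ = l_25/l_10 = 94,708/136,711 = 0.692761; p₂ = l_10/l_5 = 136,711/169,328 = 0.807374.
P(exactly one) = p₁(1−p₂) + (1−p₁)p₂ = 0.133444 + 0.248057 = 0.381501.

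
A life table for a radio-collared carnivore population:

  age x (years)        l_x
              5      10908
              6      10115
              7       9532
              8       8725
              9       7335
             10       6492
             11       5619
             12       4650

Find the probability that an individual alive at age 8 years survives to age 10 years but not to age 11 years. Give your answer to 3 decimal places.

0.100

This is the probability of reaching 10 but not 11, conditional on being alive at 8: (l_10 − l_11) / l_8.
= (6492 − 5619) / 8725 = 873 / 8725 = 0.100057.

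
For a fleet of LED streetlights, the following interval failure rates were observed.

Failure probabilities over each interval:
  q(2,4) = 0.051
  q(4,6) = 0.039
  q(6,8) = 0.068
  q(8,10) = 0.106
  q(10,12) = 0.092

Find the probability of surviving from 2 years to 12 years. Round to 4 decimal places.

The overall survival probability is (1 − 0.051) × (1 − 0.039) × (1 − 0.068) × (1 − 0.106) × (1 − 0.092).
= 0.949 × 0.961 × 0.932 × 0.894 × 0.908 = 0.689968.

0.6900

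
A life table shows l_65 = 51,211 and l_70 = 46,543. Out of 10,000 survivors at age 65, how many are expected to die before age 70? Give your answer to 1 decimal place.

The relevant probability is 1 − 46,543/51,211 = 0.091152.
Expected number = 10,000 × 0.091152 = 911.5.

911.5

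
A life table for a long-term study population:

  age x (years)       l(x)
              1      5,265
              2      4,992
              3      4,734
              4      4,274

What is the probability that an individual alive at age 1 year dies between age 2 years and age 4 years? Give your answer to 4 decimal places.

This is the probability of reaching 2 but not 4, conditional on being alive at 1: (l(2) − l(4)) / l(1).
= (4,992 − 4,274) / 5,265 = 718 / 5,265 = 0.136372.

0.1364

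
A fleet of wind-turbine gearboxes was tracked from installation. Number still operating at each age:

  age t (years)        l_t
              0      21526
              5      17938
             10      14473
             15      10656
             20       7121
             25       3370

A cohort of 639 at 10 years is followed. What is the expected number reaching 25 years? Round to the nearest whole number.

149

The relevant probability is 3370/14473 = 0.232847.
Expected number = 639 × 0.232847 = 149.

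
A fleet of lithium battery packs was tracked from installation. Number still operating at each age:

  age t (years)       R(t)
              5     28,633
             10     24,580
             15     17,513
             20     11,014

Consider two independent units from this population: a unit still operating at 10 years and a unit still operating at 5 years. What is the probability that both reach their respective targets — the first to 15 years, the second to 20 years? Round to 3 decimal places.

p₁ = R(15)/R(10) = 17,513/24,580 = 0.712490; p₂ = R(20)/R(5) = 11,014/28,633 = 0.384661.
P(both) = p₁ × p₂ = 0.712490 × 0.384661 = 0.274067.

0.274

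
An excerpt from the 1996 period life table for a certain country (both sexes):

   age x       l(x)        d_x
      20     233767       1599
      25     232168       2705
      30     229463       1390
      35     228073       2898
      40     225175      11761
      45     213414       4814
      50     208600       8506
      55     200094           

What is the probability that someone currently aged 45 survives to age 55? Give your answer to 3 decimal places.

The conditional survival probability is l(55)/l(45) = 200094/213414 = 0.937586.

0.938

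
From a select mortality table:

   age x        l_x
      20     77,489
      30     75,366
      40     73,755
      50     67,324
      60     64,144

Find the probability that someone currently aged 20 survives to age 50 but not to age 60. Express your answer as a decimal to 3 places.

We want 30|10q20 = (l_50 − l_60)/l_20.
This is the probability of reaching 50 but not 60, conditional on being alive at 20: (l_50 − l_60) / l_20.
= (67,324 − 64,144) / 77,489 = 3,180 / 77,489 = 0.041038.

0.041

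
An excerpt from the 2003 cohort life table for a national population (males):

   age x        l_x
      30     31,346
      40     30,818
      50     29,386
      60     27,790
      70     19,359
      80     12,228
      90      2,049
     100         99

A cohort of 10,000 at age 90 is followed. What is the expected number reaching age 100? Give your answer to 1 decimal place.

The relevant probability is 99/2,049 = 0.048316.
Expected number = 10,000 × 0.048316 = 483.2.

483.2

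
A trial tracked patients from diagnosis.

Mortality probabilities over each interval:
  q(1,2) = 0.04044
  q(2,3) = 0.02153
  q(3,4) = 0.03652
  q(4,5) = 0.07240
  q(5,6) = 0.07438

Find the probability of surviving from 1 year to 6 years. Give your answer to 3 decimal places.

0.777

Survival from 1 to 6 is the product of surviving each interval: (1 − 0.04044) × (1 − 0.02153) × (1 − 0.03652) × (1 − 0.07240) × (1 − 0.07438).
= 0.95956 × 0.97847 × 0.96348 × 0.92760 × 0.92562 = 0.776705.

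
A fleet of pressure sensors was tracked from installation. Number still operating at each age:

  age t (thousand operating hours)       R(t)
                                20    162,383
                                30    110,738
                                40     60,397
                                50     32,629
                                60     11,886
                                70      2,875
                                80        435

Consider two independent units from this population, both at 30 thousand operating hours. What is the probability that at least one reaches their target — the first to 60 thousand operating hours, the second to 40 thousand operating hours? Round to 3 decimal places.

p₁ = R(60)/R(30) = 11,886/110,738 = 0.107334; p₂ = R(40)/R(30) = 60,397/110,738 = 0.545404.
P(at least one) = 1 − (1−p₁)(1−p₂) = 1 − 0.892666 × 0.454596 = 0.594198.

0.594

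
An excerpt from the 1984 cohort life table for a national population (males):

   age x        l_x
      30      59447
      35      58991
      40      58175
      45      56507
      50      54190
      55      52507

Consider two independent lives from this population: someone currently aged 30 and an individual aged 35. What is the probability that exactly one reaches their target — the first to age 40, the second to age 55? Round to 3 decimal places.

0.127

p₁ = l_40/l_30 = 58175/59447 = 0.978603; p₂ = l_55/l_35 = 52507/58991 = 0.890085.
P(exactly one) = p₁(1−p₂) + (1−p₁)p₂ = 0.107563 + 0.019045 = 0.126608.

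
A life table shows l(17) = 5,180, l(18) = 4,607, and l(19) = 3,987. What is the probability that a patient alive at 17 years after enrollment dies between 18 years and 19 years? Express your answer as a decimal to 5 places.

0.11969

This is the probability of reaching 18 but not 19, conditional on being alive at 17: (l(18) − l(19)) / l(17).
= (4,607 − 3,987) / 5,180 = 620 / 5,180 = 0.119691.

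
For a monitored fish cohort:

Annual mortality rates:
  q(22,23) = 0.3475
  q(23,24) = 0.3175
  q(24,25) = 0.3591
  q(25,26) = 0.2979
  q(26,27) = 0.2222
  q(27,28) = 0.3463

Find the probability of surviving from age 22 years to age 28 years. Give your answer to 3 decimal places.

The overall survival probability is (1 − 0.3475) × (1 − 0.3175) × (1 − 0.3591) × (1 − 0.2979) × (1 − 0.2222) × (1 − 0.3463).
= 0.6525 × 0.6825 × 0.6409 × 0.7021 × 0.7778 × 0.6537 = 0.101887.

0.102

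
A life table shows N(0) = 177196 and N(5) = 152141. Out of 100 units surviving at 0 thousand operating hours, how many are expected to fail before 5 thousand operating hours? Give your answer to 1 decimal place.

The relevant probability is 1 − 152141/177196 = 0.141397.
Expected number = 100 × 0.141397 = 14.1.

14.1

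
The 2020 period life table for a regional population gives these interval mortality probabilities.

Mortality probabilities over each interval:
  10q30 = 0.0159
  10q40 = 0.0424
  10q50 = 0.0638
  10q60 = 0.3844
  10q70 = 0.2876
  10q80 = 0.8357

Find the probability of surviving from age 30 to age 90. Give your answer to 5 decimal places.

Survival from 30 to 90 is the product of surviving each interval: (1 − 0.0159) × (1 − 0.0424) × (1 − 0.0638) × (1 − 0.3844) × (1 − 0.2876) × (1 − 0.8357).
= 0.9841 × 0.9576 × 0.9362 × 0.6156 × 0.7124 × 0.1643 = 0.063570.

0.06357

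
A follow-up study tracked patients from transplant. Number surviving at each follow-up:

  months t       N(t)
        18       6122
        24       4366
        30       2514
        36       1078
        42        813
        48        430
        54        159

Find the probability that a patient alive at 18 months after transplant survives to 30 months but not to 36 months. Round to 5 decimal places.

This is the probability of reaching 30 but not 36, conditional on being alive at 18: (N(30) − N(36)) / N(18).
= (2514 − 1078) / 6122 = 1436 / 6122 = 0.234564.

0.23456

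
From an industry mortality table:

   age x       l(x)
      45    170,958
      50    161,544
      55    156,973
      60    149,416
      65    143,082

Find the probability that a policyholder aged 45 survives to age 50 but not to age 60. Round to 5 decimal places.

0.07094

This is the probability of reaching 50 but not 60, conditional on being alive at 45: (l(50) − l(60)) / l(45).
= (161,544 − 149,416) / 170,958 = 12,128 / 170,958 = 0.070941.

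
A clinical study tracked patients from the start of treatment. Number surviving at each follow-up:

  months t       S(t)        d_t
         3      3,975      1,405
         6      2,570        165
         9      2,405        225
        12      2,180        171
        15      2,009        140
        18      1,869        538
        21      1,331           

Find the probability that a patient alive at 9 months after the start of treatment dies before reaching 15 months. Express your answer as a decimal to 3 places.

P(die before 15 | alive at 9) = 1 − S(15)/S(9) = 1 − 2,009/2,405 = (396)/2,405 = 0.164657.

0.165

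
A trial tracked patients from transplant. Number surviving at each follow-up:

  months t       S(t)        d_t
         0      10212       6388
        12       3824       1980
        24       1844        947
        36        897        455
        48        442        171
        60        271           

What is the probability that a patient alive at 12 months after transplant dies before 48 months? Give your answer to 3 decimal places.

0.884

P(die before 48 | alive at 12) = 1 − S(48)/S(12) = 1 − 442/3824 = (3382)/3824 = 0.884414.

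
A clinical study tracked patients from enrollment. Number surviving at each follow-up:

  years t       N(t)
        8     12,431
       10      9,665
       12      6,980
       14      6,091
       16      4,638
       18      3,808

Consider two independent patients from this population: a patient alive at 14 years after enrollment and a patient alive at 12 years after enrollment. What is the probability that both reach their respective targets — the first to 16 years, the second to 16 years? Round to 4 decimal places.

p₁ = N(16)/N(14) = 4,638/6,091 = 0.761451; p₂ = N(16)/N(12) = 4,638/6,980 = 0.664470.
P(both) = p₁ × p₂ = 0.761451 × 0.664470 = 0.505961.

0.5060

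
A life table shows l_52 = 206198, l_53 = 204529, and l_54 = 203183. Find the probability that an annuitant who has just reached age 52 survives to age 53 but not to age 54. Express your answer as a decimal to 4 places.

0.0065

This is the probability of reaching 53 but not 54, conditional on being alive at 52: (l_53 − l_54) / l_52.
= (204529 − 203183) / 206198 = 1346 / 206198 = 0.006528.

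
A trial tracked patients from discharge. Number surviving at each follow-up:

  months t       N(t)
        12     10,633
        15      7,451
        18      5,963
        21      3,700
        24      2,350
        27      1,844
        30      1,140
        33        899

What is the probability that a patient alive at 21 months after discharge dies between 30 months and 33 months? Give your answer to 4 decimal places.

This is the probability of reaching 30 but not 33, conditional on being alive at 21: (N(30) − N(33)) / N(21).
= (1,140 − 899) / 3,700 = 241 / 3,700 = 0.065135.

0.0651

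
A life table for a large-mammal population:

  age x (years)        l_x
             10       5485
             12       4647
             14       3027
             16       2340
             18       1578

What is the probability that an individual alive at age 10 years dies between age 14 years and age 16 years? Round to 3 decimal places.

This is the probability of reaching 14 but not 16, conditional on being alive at 10: (l_14 − l_16) / l_10.
= (3027 − 2340) / 5485 = 687 / 5485 = 0.125251.

0.125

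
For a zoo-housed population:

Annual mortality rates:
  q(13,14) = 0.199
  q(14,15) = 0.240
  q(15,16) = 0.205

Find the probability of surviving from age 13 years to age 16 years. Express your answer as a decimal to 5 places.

0.48396

P(survive 13→16) = (1 − 0.199) × (1 − 0.240) × (1 − 0.205).
= 0.801 × 0.760 × 0.795 = 0.483964.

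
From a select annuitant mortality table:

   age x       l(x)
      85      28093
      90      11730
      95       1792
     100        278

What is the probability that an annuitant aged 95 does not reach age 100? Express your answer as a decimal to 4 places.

P(die before 100 | alive at 95) = 1 − l(100)/l(95) = 1 − 278/1792 = (1514)/1792 = 0.844866.

0.8449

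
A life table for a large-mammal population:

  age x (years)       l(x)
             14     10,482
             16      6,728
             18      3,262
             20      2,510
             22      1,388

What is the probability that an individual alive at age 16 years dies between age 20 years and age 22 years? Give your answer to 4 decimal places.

0.1668

This is the probability of reaching 20 but not 22, conditional on being alive at 16: (l(20) − l(22)) / l(16).
= (2,510 − 1,388) / 6,728 = 1,122 / 6,728 = 0.166766.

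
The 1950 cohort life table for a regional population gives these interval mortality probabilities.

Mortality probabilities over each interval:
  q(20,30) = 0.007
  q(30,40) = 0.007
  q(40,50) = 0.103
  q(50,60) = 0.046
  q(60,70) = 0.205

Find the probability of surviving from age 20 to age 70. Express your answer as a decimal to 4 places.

0.6708

The overall survival probability is (1 − 0.007) × (1 − 0.007) × (1 − 0.103) × (1 − 0.046) × (1 − 0.205).
= 0.993 × 0.993 × 0.897 × 0.954 × 0.795 = 0.670821.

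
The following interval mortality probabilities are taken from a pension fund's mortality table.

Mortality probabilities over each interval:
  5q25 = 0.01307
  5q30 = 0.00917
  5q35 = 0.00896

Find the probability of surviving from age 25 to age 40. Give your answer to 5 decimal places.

15p25 = (1 − 0.01307) × (1 − 0.00917) × (1 − 0.00896).
= 0.98693 × 0.99083 × 0.99104 = 0.969118.

0.96912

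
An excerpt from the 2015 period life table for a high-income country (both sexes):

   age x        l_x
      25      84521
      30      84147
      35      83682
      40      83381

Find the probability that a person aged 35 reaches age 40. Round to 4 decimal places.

0.9964

We want 5p35 = l_40/l_35.
The conditional survival probability is l_40/l_35 = 83381/83682 = 0.996403.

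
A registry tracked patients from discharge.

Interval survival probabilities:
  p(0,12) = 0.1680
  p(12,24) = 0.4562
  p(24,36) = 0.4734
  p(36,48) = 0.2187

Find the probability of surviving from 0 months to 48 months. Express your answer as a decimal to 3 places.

The overall survival probability is 0.1680 × 0.4562 × 0.4734 × 0.2187.
= 0.007935.

0.008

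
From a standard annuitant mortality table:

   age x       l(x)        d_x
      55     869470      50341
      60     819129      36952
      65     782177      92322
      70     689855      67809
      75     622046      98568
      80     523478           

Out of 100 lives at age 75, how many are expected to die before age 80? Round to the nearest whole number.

The relevant probability is 1 − 523478/622046 = 0.158458.
Expected number = 100 × 0.158458 = 16.

16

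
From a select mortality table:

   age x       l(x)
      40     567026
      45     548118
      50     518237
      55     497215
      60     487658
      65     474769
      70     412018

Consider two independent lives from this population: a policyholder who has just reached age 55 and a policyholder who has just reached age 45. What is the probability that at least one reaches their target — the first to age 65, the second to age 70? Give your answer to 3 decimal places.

p₁ = l(65)/l(55) = 474769/497215 = 0.954857; p₂ = l(70)/l(45) = 412018/548118 = 0.751696.
P(at least one) = 1 − (1−p₁)(1−p₂) = 1 − 0.045143 × 0.248304 = 0.988791.

0.989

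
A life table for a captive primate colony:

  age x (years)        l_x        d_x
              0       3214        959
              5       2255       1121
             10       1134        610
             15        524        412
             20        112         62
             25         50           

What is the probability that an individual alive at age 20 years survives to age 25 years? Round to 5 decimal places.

0.44643

The conditional survival probability is l_25/l_20 = 50/112 = 0.446429.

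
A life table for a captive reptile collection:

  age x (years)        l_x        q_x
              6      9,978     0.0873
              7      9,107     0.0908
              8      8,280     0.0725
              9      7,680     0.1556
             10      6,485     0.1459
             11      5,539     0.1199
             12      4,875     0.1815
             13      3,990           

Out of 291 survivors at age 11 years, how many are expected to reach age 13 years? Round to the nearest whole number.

The relevant probability is 3,990/5,539 = 0.720347.
Expected number = 291 × 0.720347 = 210.

210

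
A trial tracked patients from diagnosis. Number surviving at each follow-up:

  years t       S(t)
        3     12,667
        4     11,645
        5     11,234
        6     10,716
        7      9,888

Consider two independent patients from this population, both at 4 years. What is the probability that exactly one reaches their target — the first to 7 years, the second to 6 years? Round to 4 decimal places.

p₁ = S(7)/S(4) = 9,888/11,645 = 0.849120; p₂ = S(6)/S(4) = 10,716/11,645 = 0.920223.
P(exactly one) = p₁(1−p₂) + (1−p₁)p₂ = 0.067740 + 0.138843 = 0.206583.

0.2066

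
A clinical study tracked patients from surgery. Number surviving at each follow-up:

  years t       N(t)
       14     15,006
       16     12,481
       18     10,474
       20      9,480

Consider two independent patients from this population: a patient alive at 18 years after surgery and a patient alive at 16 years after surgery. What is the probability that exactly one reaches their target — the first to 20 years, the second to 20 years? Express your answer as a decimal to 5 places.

0.28971

p₁ = N(20)/N(18) = 9,480/10,474 = 0.905098; p₂ = N(20)/N(16) = 9,480/12,481 = 0.759555.
P(exactly one) = p₁(1−p₂) + (1−p₁)p₂ = 0.217626 + 0.072083 = 0.289710.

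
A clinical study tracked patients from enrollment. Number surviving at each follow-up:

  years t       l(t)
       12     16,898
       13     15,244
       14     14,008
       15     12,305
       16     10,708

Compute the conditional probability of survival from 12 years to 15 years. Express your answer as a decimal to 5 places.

The conditional survival probability is l(15)/l(12) = 12,305/16,898 = 0.728193.

0.72819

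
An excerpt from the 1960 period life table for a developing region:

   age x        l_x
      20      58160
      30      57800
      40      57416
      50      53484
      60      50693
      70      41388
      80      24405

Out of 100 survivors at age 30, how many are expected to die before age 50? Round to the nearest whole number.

7

The relevant probability is 1 − 53484/57800 = 0.074671.
Expected number = 100 × 0.074671 = 7.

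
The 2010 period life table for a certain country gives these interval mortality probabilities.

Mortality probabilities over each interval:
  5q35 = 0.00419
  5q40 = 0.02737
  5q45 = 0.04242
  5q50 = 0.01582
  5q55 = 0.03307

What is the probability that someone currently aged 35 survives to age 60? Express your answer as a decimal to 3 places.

Chaining the interval survival probabilities: (1 − 0.00419) × (1 − 0.02737) × (1 − 0.04242) × (1 − 0.01582) × (1 − 0.03307).
= 0.99581 × 0.97263 × 0.95758 × 0.98418 × 0.96693 = 0.882610.

0.883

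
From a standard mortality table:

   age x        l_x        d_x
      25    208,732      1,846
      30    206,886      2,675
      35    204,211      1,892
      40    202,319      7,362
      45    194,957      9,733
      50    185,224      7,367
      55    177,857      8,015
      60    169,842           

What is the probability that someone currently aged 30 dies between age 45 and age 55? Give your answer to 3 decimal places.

We want 15|10q30 = (l_45 − l_55)/l_30.
This is the probability of reaching 45 but not 55, conditional on being alive at 30: (l_45 − l_55) / l_30.
= (194,957 − 177,857) / 206,886 = 17,100 / 206,886 = 0.082654.

0.083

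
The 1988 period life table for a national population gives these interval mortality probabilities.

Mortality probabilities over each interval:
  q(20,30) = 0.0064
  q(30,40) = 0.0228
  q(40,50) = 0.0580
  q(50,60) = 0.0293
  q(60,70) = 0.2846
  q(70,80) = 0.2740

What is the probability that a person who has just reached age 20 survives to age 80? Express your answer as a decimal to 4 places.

0.4611

P(survive 20→80) = (1 − 0.0064) × (1 − 0.0228) × (1 − 0.0580) × (1 − 0.0293) × (1 − 0.2846) × (1 − 0.2740).
= 0.9936 × 0.9772 × 0.9420 × 0.9707 × 0.7154 × 0.7260 = 0.461123.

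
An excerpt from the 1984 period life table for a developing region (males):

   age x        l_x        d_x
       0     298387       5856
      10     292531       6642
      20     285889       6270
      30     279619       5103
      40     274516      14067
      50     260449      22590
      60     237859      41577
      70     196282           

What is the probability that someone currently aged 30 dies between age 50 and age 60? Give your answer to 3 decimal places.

This is the probability of reaching 50 but not 60, conditional on being alive at 30: (l_50 − l_60) / l_30.
= (260449 − 237859) / 279619 = 22590 / 279619 = 0.080789.

0.081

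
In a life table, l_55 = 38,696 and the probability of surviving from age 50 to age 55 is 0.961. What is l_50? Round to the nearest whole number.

40266

l_50 = l_55 / p = 38,696 / 0.961 = 40266.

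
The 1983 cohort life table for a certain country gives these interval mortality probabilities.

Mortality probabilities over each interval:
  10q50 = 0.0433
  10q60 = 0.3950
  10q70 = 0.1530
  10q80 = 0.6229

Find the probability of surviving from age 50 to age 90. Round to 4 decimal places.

Survival from 50 to 90 is the product of surviving each interval: (1 − 0.0433) × (1 − 0.3950) × (1 − 0.1530) × (1 − 0.6229).
= 0.9567 × 0.6050 × 0.8470 × 0.3771 = 0.184872.

0.1849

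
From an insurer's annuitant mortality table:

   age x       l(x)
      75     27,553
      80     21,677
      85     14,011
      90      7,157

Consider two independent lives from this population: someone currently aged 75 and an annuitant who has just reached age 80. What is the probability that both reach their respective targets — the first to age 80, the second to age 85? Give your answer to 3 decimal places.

p₁ = l(80)/l(75) = 21,677/27,553 = 0.786738; p₂ = l(85)/l(80) = 14,011/21,677 = 0.646353.
P(both) = p₁ × p₂ = 0.786738 × 0.646353 = 0.508510.

0.509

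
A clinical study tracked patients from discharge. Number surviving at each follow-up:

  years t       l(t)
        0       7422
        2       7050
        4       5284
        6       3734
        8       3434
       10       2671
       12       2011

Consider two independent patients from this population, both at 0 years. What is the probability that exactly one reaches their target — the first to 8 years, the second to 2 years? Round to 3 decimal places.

0.534

p₁ = l(8)/l(0) = 3434/7422 = 0.462679; p₂ = l(2)/l(0) = 7050/7422 = 0.949879.
P(exactly one) = p₁(1−p₂) + (1−p₁)p₂ = 0.023190 + 0.510390 = 0.533580.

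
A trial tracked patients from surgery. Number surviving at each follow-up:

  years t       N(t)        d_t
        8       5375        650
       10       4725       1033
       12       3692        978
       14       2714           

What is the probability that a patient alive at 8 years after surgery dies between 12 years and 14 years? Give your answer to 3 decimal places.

0.182

This is the probability of reaching 12 but not 14, conditional on being alive at 8: (N(12) − N(14)) / N(8).
= (3692 − 2714) / 5375 = 978 / 5375 = 0.181953.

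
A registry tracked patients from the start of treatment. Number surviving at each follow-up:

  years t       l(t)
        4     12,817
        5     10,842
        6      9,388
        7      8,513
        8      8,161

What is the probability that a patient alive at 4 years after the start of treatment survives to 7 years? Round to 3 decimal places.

0.664

The conditional survival probability is l(7)/l(4) = 8,513/12,817 = 0.664196.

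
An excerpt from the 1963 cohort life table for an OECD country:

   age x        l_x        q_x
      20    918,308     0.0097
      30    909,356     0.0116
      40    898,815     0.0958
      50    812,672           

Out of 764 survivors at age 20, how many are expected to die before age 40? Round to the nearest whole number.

The relevant probability is 1 − 898,815/918,308 = 0.021227.
Expected number = 764 × 0.021227 = 16.

16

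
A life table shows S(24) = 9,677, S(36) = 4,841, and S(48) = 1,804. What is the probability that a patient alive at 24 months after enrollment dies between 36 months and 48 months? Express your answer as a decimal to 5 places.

0.31384

This is the probability of reaching 36 but not 48, conditional on being alive at 24: (S(36) − S(48)) / S(24).
= (4,841 − 1,804) / 9,677 = 3,037 / 9,677 = 0.313837.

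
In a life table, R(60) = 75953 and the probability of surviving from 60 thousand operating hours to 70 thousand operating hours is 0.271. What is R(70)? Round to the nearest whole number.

R(70) = R(60) × p = 75953 × 0.271 = 20583.

20583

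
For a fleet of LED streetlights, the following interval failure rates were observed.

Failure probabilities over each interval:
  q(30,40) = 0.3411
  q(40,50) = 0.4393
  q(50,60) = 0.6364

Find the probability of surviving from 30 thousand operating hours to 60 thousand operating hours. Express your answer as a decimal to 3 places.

P(survive 30→60) = (1 − 0.3411) × (1 − 0.4393) × (1 − 0.6364).
= 0.6589 × 0.5607 × 0.3636 = 0.134330.

0.134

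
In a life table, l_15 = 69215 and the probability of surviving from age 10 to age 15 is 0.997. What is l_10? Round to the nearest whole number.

69423

l_10 = l_15 / p = 69215 / 0.997 = 69423.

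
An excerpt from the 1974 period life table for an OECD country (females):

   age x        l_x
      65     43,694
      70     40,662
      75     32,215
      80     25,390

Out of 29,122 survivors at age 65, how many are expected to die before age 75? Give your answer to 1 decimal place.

The relevant probability is 1 − 32,215/43,694 = 0.262713.
Expected number = 29,122 × 0.262713 = 7650.7.

7650.7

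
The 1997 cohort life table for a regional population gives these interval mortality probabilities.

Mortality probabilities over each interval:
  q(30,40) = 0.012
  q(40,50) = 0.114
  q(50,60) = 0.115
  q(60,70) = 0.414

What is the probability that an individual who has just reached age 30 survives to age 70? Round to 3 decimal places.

Survival from 30 to 70 is the product of surviving each interval: (1 − 0.012) × (1 − 0.114) × (1 − 0.115) × (1 − 0.414).
= 0.988 × 0.886 × 0.885 × 0.586 = 0.453975.

0.454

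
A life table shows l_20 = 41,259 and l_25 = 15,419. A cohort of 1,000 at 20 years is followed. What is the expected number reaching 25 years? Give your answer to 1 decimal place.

The relevant probability is 15,419/41,259 = 0.373712.
Expected number = 1,000 × 0.373712 = 373.7.

373.7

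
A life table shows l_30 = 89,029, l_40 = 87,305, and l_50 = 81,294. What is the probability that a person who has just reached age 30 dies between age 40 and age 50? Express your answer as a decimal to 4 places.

We want 10|10q30 = (l_40 − l_50)/l_30.
This is the probability of reaching 40 but not 50, conditional on being alive at 30: (l_40 − l_50) / l_30.
= (87,305 − 81,294) / 89,029 = 6,011 / 89,029 = 0.067517.

0.0675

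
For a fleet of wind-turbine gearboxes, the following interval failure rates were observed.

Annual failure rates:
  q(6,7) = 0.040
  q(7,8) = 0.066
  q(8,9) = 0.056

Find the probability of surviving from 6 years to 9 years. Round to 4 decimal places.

P(survive 6→9) = (1 − 0.040) × (1 − 0.066) × (1 − 0.056).
= 0.960 × 0.934 × 0.944 = 0.846428.

0.8464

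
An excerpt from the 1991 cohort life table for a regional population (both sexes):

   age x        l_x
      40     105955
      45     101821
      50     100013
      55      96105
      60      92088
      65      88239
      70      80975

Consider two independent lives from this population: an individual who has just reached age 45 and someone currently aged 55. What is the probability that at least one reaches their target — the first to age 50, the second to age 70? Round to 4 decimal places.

0.9972

p₁ = l_50/l_45 = 100013/101821 = 0.982243; p₂ = l_70/l_55 = 80975/96105 = 0.842568.
P(at least one) = 1 − (1−p₁)(1−p₂) = 1 − 0.017757 × 0.157432 = 0.997204.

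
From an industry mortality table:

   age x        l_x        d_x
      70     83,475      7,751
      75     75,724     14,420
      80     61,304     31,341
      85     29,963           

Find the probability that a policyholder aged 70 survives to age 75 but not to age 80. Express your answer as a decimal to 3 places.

This is the probability of reaching 75 but not 80, conditional on being alive at 70: (l_75 − l_80) / l_70.
= (75,724 − 61,304) / 83,475 = 14,420 / 83,475 = 0.172746.

0.173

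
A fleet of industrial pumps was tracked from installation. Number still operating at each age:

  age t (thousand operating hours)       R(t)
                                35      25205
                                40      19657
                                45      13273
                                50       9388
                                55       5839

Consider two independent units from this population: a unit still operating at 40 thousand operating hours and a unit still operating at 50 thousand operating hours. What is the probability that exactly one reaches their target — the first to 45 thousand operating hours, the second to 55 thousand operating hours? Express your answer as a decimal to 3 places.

p₁ = R(45)/R(40) = 13273/19657 = 0.675230; p₂ = R(55)/R(50) = 5839/9388 = 0.621964.
P(exactly one) = p₁(1−p₂) + (1−p₁)p₂ = 0.255261 + 0.201995 = 0.457256.

0.457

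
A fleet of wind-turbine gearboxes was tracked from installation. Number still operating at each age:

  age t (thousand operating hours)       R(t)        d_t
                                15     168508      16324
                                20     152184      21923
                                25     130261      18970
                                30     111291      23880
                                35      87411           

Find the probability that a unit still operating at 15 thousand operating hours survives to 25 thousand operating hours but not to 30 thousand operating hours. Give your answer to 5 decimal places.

This is the probability of reaching 25 but not 30, conditional on being operational at 15: (R(25) − R(30)) / R(15).
= (130261 − 111291) / 168508 = 18970 / 168508 = 0.112576.

0.11258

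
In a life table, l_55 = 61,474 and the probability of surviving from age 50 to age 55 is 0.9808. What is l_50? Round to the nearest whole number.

62677

l_50 = l_55 / p = 61,474 / 0.9808 = 62677.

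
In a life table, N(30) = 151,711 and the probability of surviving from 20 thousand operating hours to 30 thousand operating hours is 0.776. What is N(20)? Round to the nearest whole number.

195504

N(20) = N(30) / p = 151,711 / 0.776 = 195504.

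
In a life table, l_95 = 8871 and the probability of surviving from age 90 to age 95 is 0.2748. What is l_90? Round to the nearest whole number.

32282

l_90 = l_95 / p = 8871 / 0.2748 = 32282.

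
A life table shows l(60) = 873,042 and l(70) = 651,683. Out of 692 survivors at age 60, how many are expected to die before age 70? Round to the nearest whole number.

The relevant probability is 1 − 651,683/873,042 = 0.253549.
Expected number = 692 × 0.253549 = 175.

175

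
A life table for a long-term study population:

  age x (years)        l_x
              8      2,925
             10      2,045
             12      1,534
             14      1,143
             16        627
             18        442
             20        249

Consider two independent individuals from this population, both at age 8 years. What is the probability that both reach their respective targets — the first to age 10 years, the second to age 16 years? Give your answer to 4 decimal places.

p₁ = l_10/l_8 = 2,045/2,925 = 0.699145; p₂ = l_16/l_8 = 627/2,925 = 0.214359.
P(both) = p₁ × p₂ = 0.699145 × 0.214359 = 0.149868.

0.1499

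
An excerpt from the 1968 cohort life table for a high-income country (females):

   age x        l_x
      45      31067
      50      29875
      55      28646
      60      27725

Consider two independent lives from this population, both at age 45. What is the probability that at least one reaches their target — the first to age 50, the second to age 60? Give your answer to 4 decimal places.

0.9959

p₁ = l_50/l_45 = 29875/31067 = 0.961631; p₂ = l_60/l_45 = 27725/31067 = 0.892426.
P(at least one) = 1 − (1−p₁)(1−p₂) = 1 − 0.038369 × 0.107574 = 0.995872.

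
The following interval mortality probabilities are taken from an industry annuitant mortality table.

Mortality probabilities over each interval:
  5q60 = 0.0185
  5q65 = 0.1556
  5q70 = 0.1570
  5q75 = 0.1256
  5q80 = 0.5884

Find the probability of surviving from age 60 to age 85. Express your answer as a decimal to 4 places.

0.2514

The overall survival probability is (1 − 0.0185) × (1 − 0.1556) × (1 − 0.1570) × (1 − 0.1256) × (1 − 0.5884).
= 0.9815 × 0.8444 × 0.8430 × 0.8744 × 0.4116 = 0.251450.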